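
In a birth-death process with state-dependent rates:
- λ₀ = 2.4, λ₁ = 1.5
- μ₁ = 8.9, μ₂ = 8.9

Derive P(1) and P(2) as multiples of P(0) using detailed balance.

Balance equations:
State 0: λ₀P₀ = μ₁P₁ → P₁ = (λ₀/μ₁)P₀ = (2.4/8.9)P₀ = 0.2697P₀
State 1: P₂ = (λ₀λ₁)/(μ₁μ₂)P₀ = (2.4×1.5)/(8.9×8.9)P₀ = 0.04545P₀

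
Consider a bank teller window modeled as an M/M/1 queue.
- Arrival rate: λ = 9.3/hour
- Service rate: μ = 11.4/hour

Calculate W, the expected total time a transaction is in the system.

First, compute utilization: ρ = λ/μ = 9.3/11.4 = 0.8158
For M/M/1: W = 1/(μ-λ)
W = 1/(11.4-9.3) = 1/2.10
W = 0.4762 hours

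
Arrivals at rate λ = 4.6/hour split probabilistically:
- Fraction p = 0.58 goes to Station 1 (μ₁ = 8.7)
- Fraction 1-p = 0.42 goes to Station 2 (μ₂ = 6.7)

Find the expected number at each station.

Effective rates: λ₁ = 4.6×0.58 = 2.668, λ₂ = 4.6×0.42 = 1.932
Station 1: ρ₁ = 2.668/8.7 = 0.30667, L₁ = ρ₁/(1-ρ₁) = 0.30667/(1-0.30667) = 0.4423
Station 2: ρ₂ = 1.932/6.7 = 0.28836, L₂ = ρ₂/(1-ρ₂) = 0.28836/(1-0.28836) = 0.4052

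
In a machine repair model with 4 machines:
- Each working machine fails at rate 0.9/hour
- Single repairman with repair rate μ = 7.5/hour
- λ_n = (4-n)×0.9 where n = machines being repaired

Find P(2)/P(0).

P(2)/P(0) = ∏_{i=0}^{2-1} λ_i/μ_{i+1}
= (4-0)×0.9/7.5 × (4-1)×0.9/7.5
= 0.1728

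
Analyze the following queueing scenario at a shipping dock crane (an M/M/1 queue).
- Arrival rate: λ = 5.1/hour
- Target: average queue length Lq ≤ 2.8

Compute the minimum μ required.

For M/M/1: Lq = λ²/(μ(μ-λ))
Need Lq ≤ 2.8, i.e. μ(μ-λ) ≥ λ²/2.8
μ² - 5.1μ - 26.01/2.8 ≥ 0  →  μ² - 5.1μ - 9.289286 ≥ 0
Quadratic formula (positive root): μ = [λ + √(λ² + 4×9.289286)]/2
Discriminant: 26.01 + 4×9.289286 = 63.1671, √63.1671 = 7.9478
μ ≥ (5.1 + 7.9478)/2 = 6.5239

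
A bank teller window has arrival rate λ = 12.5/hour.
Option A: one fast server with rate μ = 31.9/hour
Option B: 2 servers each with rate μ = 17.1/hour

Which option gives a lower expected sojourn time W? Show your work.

Option A: single server μ = 31.9 (M/M/1)
  ρ_A = 12.5/31.9 = 0.3918
  W_A = 1/(μ-λ) = 1/(31.9-12.5) = 1/19.40 = 0.05155

Option B: 2 servers μ = 17.1 (M/M/2)
  ρ_B = λ/(cμ) = 12.5/(2×17.1) = 0.3655
  Offered load a = λ/μ = cρ = 12.5/17.1 = 0.7310
  P₀ = [ Σₙ₌₀^1 aⁿ/n! + a^2/(2!(1-ρ)) ]⁻¹
  Σ = a^0/0! + a^1/1! = 1.0000 + 0.7310 = 1.7310
  a^2/(2!(1-ρ)) = 0.5344/(2 × 0.6345) = 0.4211
  P₀ = 1/(1.7310 + 0.4211) = 0.4647
  Lq = P₀·a^2·ρ / (2!(1-ρ)²) = 0.4647 × 0.5344 × 0.3655 / (2 × 0.4026) = 0.1127
  Wq_B = Lq/λ = 0.11271/12.5 = 0.009017
  W_B = Wq_B + 1/μ = 0.009017 + 0.05848 = 0.06750

Since W_A = 0.05155 < W_B = 0.06750, Option A (single fast server) has the shorter time in system.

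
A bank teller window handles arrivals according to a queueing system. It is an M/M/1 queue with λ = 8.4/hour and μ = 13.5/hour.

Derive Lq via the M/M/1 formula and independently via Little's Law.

Method 1 (direct): Lq = λ²/(μ(μ-λ)) = 70.56/(13.5 × 5.10) = 1.0248

Method 2 (Little's Law):
W = 1/(μ-λ) = 1/5.10 = 0.1961
Wq = W - 1/μ = 0.1961 - 0.07407 = 0.1220
Lq = λWq = 8.4 × 0.1220 = 1.0248 ✔ (matches Method 1)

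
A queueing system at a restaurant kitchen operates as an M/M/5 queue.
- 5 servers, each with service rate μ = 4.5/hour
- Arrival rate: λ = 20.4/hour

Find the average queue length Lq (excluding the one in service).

Traffic intensity: ρ = λ/(cμ) = 20.4/(5×4.5) = 0.9067
Since ρ = 0.9067 < 1, system is stable.
Offered load a = λ/μ = cρ = 20.4/4.5 = 4.5333
P₀ = [ Σₙ₌₀^4 aⁿ/n! + a^5/(5!(1-ρ)) ]⁻¹
Σ = a^0/0! + a^1/1! + a^2/2! + a^3/3! + a^4/4! = 1.0000 + 4.5333 + 10.2756 + 15.5275 + 17.5978 = 48.9342
a^5/(5!(1-ρ)) = 1914.6450/(120 × 0.093333333) = 170.9504
P₀ = 1/(48.9342 + 170.9504) = 0.004548
Lq = P₀·a^5·ρ / (5!(1-ρ)²) = 0.0045478 × 1914.6450 × 0.90667 / (120 × 0.0087111) = 7.5524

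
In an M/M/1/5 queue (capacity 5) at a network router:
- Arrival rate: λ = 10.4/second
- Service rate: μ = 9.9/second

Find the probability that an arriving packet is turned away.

ρ = λ/μ = 10.4/9.9 = 1.0505
P₀ = (1-ρ)/(1-ρ^(K+1)) = (1-1.0505)/(1-1.0505^6) = -0.05050/-0.3439 = 0.1468
P_K = P₀×ρ^K = 0.1468 × 1.0505^5 = 0.1468 × 1.2793 = 0.1878
Blocking probability = 18.78%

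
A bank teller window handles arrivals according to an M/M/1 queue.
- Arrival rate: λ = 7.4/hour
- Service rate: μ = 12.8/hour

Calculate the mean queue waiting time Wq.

First, compute utilization: ρ = λ/μ = 7.4/12.8 = 0.5781
For M/M/1: Wq = λ/(μ(μ-λ))
Wq = 7.4/(12.8 × (12.8-7.4))
Wq = 7.4/(12.8 × 5.40)
Wq = 0.1071 hours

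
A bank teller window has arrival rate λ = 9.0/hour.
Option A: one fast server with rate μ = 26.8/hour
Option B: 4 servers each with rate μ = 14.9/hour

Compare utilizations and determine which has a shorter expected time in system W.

Option A: single server μ = 26.8 (M/M/1)
  ρ_A = 9.0/26.8 = 0.3358
  W_A = 1/(μ-λ) = 1/(26.8-9.0) = 1/17.80 = 0.05618

Option B: 4 servers μ = 14.9 (M/M/4)
  ρ_B = λ/(cμ) = 9.0/(4×14.9) = 0.1510
  Offered load a = λ/μ = cρ = 9.0/14.9 = 0.6040
  P₀ = [ Σₙ₌₀^3 aⁿ/n! + a^4/(4!(1-ρ)) ]⁻¹
  Σ = a^0/0! + a^1/1! + a^2/2! + a^3/3! = 1.0000 + 0.60403 + 0.18242 + 0.036730 = 1.8232
  a^4/(4!(1-ρ)) = 0.13311/(24 × 0.84899) = 0.006533
  P₀ = 1/(1.8232 + 0.006533) = 0.5465
  Lq = P₀·a^4·ρ / (4!(1-ρ)²) = 0.54653 × 0.13311 × 0.15101 / (24 × 0.72079) = 0.0006351
  Wq_B = Lq/λ = 0.00063507/9.0 = 0.00007056
  W_B = Wq_B + 1/μ = 0.00007056 + 0.06711 = 0.06718

Since W_A = 0.05618 < W_B = 0.06718, Option A (single fast server) has the shorter time in system.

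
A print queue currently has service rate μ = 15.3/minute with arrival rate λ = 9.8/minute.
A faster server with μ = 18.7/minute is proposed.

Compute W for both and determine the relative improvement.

System 1: ρ₁ = 9.8/15.3 = 0.6405, W₁ = 1/(15.3-9.8) = 0.18182
System 2: ρ₂ = 9.8/18.7 = 0.5241, W₂ = 1/(18.7-9.8) = 0.11236
Improvement: (W₁-W₂)/W₁ = (0.18182-0.11236)/0.18182 = 38.20%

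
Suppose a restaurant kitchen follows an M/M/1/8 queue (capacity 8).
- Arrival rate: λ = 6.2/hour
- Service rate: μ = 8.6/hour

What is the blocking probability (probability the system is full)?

ρ = λ/μ = 6.2/8.6 = 0.72093
P₀ = (1-ρ)/(1-ρ^(K+1)) = (1-0.72093)/(1-0.72093^9) = 0.2791/0.9474 = 0.2946
P_K = P₀×ρ^K = 0.29457 × 0.72093^8 = 0.29457 × 0.072970 = 0.02149
Blocking probability = 2.15%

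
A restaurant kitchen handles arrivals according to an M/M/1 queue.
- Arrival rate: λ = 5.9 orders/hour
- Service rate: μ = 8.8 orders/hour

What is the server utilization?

Server utilization: ρ = λ/μ
ρ = 5.9/8.8 = 0.6705
The server is busy 67.05% of the time.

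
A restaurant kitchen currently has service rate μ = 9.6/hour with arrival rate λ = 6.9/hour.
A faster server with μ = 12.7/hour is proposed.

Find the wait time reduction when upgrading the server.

System 1: ρ₁ = 6.9/9.6 = 0.7188, W₁ = 1/(9.6-6.9) = 0.37037
System 2: ρ₂ = 6.9/12.7 = 0.5433, W₂ = 1/(12.7-6.9) = 0.17241
Improvement: (W₁-W₂)/W₁ = (0.37037-0.17241)/0.37037 = 53.45%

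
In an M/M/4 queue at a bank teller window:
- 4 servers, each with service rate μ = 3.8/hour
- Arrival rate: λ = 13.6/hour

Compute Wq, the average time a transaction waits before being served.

Traffic intensity: ρ = λ/(cμ) = 13.6/(4×3.8) = 0.8947
Since ρ = 0.8947 < 1, system is stable.
Offered load a = λ/μ = cρ = 13.6/3.8 = 3.5789
P₀ = [ Σₙ₌₀^3 aⁿ/n! + a^4/(4!(1-ρ)) ]⁻¹
Σ = a^0/0! + a^1/1! + a^2/2! + a^3/3! = 1.00000 + 3.57895 + 6.40443 + 7.64038 = 18.6238
a^4/(4!(1-ρ)) = 164.0670/(24 × 0.1052632) = 64.9432
P₀ = 1/(18.6238 + 64.9432) = 0.01197
Lq = P₀·a^4·ρ / (4!(1-ρ)²) = 0.011966 × 164.0670 × 0.89474 / (24 × 0.011080) = 6.6057
Wq = Lq/λ = 6.6057/13.6 = 0.4857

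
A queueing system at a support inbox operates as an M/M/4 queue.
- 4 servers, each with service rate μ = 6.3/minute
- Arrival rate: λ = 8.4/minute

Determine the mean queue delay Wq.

Traffic intensity: ρ = λ/(cμ) = 8.4/(4×6.3) = 0.3333
Since ρ = 0.3333 < 1, system is stable.
Offered load a = λ/μ = cρ = 8.4/6.3 = 1.3333
P₀ = [ Σₙ₌₀^3 aⁿ/n! + a^4/(4!(1-ρ)) ]⁻¹
Σ = a^0/0! + a^1/1! + a^2/2! + a^3/3! = 1.0000 + 1.3333 + 0.8889 + 0.3951 = 3.6173
a^4/(4!(1-ρ)) = 3.1605/(24 × 0.6667) = 0.1975
P₀ = 1/(3.6173 + 0.1975) = 0.2621
Lq = P₀·a^4·ρ / (4!(1-ρ)²) = 0.2621 × 3.1605 × 0.3333 / (24 × 0.4444) = 0.02589
Wq = Lq/λ = 0.02589/8.4 = 0.003082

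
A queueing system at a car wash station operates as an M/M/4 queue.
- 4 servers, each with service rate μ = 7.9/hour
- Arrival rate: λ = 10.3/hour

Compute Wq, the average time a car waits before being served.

Traffic intensity: ρ = λ/(cμ) = 10.3/(4×7.9) = 0.3259
Since ρ = 0.3259 < 1, system is stable.
Offered load a = λ/μ = cρ = 10.3/7.9 = 1.3038
P₀ = [ Σₙ₌₀^3 aⁿ/n! + a^4/(4!(1-ρ)) ]⁻¹
Σ = a^0/0! + a^1/1! + a^2/2! + a^3/3! = 1.0000 + 1.3038 + 0.8499 + 0.3694 = 3.5231
a^4/(4!(1-ρ)) = 2.8896/(24 × 0.6741) = 0.1786
P₀ = 1/(3.5231 + 0.1786) = 0.2701
Lq = P₀·a^4·ρ / (4!(1-ρ)²) = 0.2701 × 2.8896 × 0.3259 / (24 × 0.4543) = 0.02333
Wq = Lq/λ = 0.02333/10.3 = 0.002265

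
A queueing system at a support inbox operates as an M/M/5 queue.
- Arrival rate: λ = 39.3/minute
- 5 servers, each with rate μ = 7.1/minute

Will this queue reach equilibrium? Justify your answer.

Stability requires ρ = λ/(cμ) < 1
ρ = 39.3/(5 × 7.1) = 39.3/35.50 = 1.1070
Since 1.1070 ≥ 1, the system is UNSTABLE.
Need c > λ/μ = 39.3/7.1 = 5.54.
Minimum servers needed: c = 6.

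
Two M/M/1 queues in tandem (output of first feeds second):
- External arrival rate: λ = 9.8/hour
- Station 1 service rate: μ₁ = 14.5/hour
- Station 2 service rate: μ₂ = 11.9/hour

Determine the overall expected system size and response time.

By Jackson's theorem, each station behaves as independent M/M/1.
Station 1: ρ₁ = 9.8/14.5 = 0.6759, L₁ = ρ₁/(1-ρ₁) = λ/(μ₁-λ) = 9.8/4.70 = 2.0851
Station 2: ρ₂ = 9.8/11.9 = 0.8235, L₂ = ρ₂/(1-ρ₂) = λ/(μ₂-λ) = 9.8/2.10 = 4.6667
Total: L = L₁ + L₂ = 2.0851 + 4.6667 = 6.7518
W = L/λ = 6.7518/9.8 = 0.6890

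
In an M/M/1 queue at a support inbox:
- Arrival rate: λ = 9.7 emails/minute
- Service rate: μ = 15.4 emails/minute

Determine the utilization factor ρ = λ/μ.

Server utilization: ρ = λ/μ
ρ = 9.7/15.4 = 0.6299
The server is busy 62.99% of the time.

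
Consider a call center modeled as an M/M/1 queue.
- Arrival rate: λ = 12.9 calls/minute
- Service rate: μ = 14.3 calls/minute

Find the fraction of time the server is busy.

Server utilization: ρ = λ/μ
ρ = 12.9/14.3 = 0.9021
The server is busy 90.21% of the time.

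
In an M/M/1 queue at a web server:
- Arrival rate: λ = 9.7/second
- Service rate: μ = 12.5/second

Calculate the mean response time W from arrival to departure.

First, compute utilization: ρ = λ/μ = 9.7/12.5 = 0.7760
For M/M/1: W = 1/(μ-λ)
W = 1/(12.5-9.7) = 1/2.80
W = 0.3571 seconds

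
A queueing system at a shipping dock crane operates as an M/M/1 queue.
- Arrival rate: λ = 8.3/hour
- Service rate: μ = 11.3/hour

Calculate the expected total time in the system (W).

First, compute utilization: ρ = λ/μ = 8.3/11.3 = 0.7345
For M/M/1: W = 1/(μ-λ)
W = 1/(11.3-8.3) = 1/3.00
W = 0.3333 hours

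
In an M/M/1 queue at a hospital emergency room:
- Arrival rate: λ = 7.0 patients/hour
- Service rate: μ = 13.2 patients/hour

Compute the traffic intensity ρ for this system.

Server utilization: ρ = λ/μ
ρ = 7.0/13.2 = 0.5303
The server is busy 53.03% of the time.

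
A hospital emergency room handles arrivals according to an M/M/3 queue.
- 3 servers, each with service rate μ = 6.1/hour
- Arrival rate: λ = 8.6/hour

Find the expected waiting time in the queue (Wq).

Traffic intensity: ρ = λ/(cμ) = 8.6/(3×6.1) = 0.4699
Since ρ = 0.4699 < 1, system is stable.
Offered load a = λ/μ = cρ = 8.6/6.1 = 1.4098
P₀ = [ Σₙ₌₀^2 aⁿ/n! + a^3/(3!(1-ρ)) ]⁻¹
Σ = a^0/0! + a^1/1! + a^2/2! = 1.00000 + 1.40984 + 0.993819 = 3.4037
a^3/(3!(1-ρ)) = 2.8022/(6 × 0.53005) = 0.8811
P₀ = 1/(3.4037 + 0.8811) = 0.2334
Lq = P₀·a^3·ρ / (3!(1-ρ)²) = 0.2334 × 2.8022 × 0.4699 / (6 × 0.2810) = 0.1823
Wq = Lq/λ = 0.1823/8.6 = 0.02120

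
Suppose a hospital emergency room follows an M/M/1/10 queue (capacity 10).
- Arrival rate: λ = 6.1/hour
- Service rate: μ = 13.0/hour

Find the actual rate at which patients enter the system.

ρ = λ/μ = 6.1/13.0 = 0.46923
P₀ = (1-ρ)/(1-ρ^(K+1)) = (1-0.46923)/(1-0.46923^11) = 0.5308/0.9998 = 0.5309
P_K = P₀×ρ^K = 0.5309 × 0.46923^10 = 0.5309 × 0.0005174 = 0.0002747
λ_eff = λ(1-P_K) = 6.1 × (1 - 0.0002747) = 6.1 × 0.999725 = 6.0983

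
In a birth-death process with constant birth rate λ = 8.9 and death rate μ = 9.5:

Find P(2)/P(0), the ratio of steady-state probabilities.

For constant rates: P(n)/P(0) = (λ/μ)^n
P(2)/P(0) = (8.9/9.5)^2 = 0.93684^2 = 0.8777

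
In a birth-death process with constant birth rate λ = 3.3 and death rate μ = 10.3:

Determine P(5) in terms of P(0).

For constant rates: P(n)/P(0) = (λ/μ)^n
P(5)/P(0) = (3.3/10.3)^5 = 0.3204^5 = 0.003376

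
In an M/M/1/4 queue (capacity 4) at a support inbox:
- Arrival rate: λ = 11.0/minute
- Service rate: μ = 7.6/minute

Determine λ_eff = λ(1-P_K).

ρ = λ/μ = 11.0/7.6 = 1.44737
P₀ = (1-ρ)/(1-ρ^(K+1)) = (1-1.44737)/(1-1.44737^5) = -0.44737/-5.3518 = 0.08359
P_K = P₀×ρ^K = 0.08359 × 1.44737^4 = 0.08359 × 4.3885 = 0.3668
λ_eff = λ(1-P_K) = 11.0 × (1 - 0.366846) = 11.0 × 0.633154 = 6.9647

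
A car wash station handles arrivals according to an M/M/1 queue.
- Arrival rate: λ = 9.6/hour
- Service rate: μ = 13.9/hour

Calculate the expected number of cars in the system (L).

ρ = λ/μ = 9.6/13.9 = 0.6906
For M/M/1: L = λ/(μ-λ)
L = 9.6/(13.9-9.6) = 9.6/4.30
L = 2.2326 cars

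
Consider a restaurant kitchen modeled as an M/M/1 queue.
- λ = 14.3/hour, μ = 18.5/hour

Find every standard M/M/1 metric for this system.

Step 1: ρ = λ/μ = 14.3/18.5 = 0.7730
Step 2: L = λ/(μ-λ) = 14.3/4.20 = 3.4048
Step 3: Lq = λ²/(μ(μ-λ)) = 204.49/(18.5×4.20) = 2.6318
Step 4: W = 1/(μ-λ) = 1/4.20 = 0.2381
Step 5: Wq = λ/(μ(μ-λ)) = 14.3/(18.5×4.20) = 0.1840
Step 6: P(0) = 1-ρ = 0.2270
Verify: L = λW = 14.3×0.2381 = 3.4048 ✔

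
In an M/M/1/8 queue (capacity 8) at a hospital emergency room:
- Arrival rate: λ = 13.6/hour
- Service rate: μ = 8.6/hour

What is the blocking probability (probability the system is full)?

ρ = λ/μ = 13.6/8.6 = 1.5814
P₀ = (1-ρ)/(1-ρ^(K+1)) = (1-1.5814)/(1-1.5814^9) = -0.5814/-60.8551 = 0.009554
P_K = P₀×ρ^K = 0.009554 × 1.5814^8 = 0.009554 × 39.1141 = 0.3737
Blocking probability = 37.37%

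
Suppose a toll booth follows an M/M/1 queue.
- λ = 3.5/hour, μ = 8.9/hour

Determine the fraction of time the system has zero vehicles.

ρ = λ/μ = 3.5/8.9 = 0.3933
P(0) = 1 - ρ = 1 - 0.3933 = 0.6067
The server is idle 60.67% of the time.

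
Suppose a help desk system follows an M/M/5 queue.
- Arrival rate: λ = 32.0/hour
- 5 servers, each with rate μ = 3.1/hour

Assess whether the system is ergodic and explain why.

Stability requires ρ = λ/(cμ) < 1
ρ = 32.0/(5 × 3.1) = 32.0/15.50 = 2.0645
Since 2.0645 ≥ 1, the system is UNSTABLE.
Need c > λ/μ = 32.0/3.1 = 10.32.
Minimum servers needed: c = 11.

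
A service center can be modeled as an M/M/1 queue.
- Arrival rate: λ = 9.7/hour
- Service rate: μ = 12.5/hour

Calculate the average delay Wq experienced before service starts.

First, compute utilization: ρ = λ/μ = 9.7/12.5 = 0.7760
For M/M/1: Wq = λ/(μ(μ-λ))
Wq = 9.7/(12.5 × (12.5-9.7))
Wq = 9.7/(12.5 × 2.80)
Wq = 0.2771 hours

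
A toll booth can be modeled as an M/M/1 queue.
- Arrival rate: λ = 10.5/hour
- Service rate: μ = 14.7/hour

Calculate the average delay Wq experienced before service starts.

First, compute utilization: ρ = λ/μ = 10.5/14.7 = 0.7143
For M/M/1: Wq = λ/(μ(μ-λ))
Wq = 10.5/(14.7 × (14.7-10.5))
Wq = 10.5/(14.7 × 4.20)
Wq = 0.1701 hours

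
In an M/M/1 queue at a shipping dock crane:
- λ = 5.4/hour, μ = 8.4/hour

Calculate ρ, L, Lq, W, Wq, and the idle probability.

Step 1: ρ = λ/μ = 5.4/8.4 = 0.6429
Step 2: L = λ/(μ-λ) = 5.4/3.00 = 1.8000
Step 3: Lq = λ²/(μ(μ-λ)) = 29.16/(8.4×3.00) = 1.1571
Step 4: W = 1/(μ-λ) = 1/3.00 = 0.33333
Step 5: Wq = λ/(μ(μ-λ)) = 5.4/(8.4×3.00) = 0.2143
Step 6: P(0) = 1-ρ = 0.3571
Verify: L = λW = 5.4×0.33333 = 1.8000 ✔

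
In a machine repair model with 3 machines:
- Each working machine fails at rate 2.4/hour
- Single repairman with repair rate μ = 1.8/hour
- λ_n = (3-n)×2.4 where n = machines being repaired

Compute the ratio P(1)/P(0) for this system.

P(1)/P(0) = ∏_{i=0}^{1-1} λ_i/μ_{i+1}
= (3-0)×2.4/1.8
= 4.0000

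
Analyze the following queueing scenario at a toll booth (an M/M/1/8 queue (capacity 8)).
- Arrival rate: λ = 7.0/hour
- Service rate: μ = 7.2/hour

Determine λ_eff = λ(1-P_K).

ρ = λ/μ = 7.0/7.2 = 0.97222
P₀ = (1-ρ)/(1-ρ^(K+1)) = (1-0.97222)/(1-0.97222^9) = 0.02778/0.2240 = 0.1240
P_K = P₀×ρ^K = 0.12404 × 0.97222^8 = 0.12404 × 0.79821 = 0.09901
λ_eff = λ(1-P_K) = 7.0 × (1 - 0.09901) = 7.0 × 0.90099 = 6.3069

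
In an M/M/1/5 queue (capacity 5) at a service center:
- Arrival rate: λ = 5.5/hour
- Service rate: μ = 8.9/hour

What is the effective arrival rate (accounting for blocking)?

ρ = λ/μ = 5.5/8.9 = 0.61798
P₀ = (1-ρ)/(1-ρ^(K+1)) = (1-0.61798)/(1-0.61798^6) = 0.38202/0.94430 = 0.4046
P_K = P₀×ρ^K = 0.40455 × 0.61798^5 = 0.40455 × 0.090131 = 0.03646
λ_eff = λ(1-P_K) = 5.5 × (1 - 0.03646) = 5.5 × 0.96354 = 5.2995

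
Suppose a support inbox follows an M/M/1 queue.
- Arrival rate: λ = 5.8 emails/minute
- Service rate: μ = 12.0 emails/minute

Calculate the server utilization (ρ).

Server utilization: ρ = λ/μ
ρ = 5.8/12.0 = 0.4833
The server is busy 48.33% of the time.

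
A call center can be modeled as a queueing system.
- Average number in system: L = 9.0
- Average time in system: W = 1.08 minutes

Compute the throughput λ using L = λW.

Little's Law: L = λW, so λ = L/W
λ = 9.0/1.08 = 8.3333 calls/minute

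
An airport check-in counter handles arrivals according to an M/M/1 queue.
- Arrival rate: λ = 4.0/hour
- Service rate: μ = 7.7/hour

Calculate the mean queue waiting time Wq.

First, compute utilization: ρ = λ/μ = 4.0/7.7 = 0.5195
For M/M/1: Wq = λ/(μ(μ-λ))
Wq = 4.0/(7.7 × (7.7-4.0))
Wq = 4.0/(7.7 × 3.70)
Wq = 0.1404 hours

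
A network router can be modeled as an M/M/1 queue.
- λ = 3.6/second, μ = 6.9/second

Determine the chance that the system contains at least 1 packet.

ρ = λ/μ = 3.6/6.9 = 0.5217
P(N ≥ n) = ρⁿ
P(N ≥ 1) = 0.5217^1
P(N ≥ 1) = 0.5217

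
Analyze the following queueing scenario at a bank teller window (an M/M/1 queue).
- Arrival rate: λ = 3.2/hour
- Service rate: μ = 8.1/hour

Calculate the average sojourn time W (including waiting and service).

First, compute utilization: ρ = λ/μ = 3.2/8.1 = 0.3951
For M/M/1: W = 1/(μ-λ)
W = 1/(8.1-3.2) = 1/4.90
W = 0.2041 hours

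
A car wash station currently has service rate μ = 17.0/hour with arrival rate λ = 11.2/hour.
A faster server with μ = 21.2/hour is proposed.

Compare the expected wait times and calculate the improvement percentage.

System 1: ρ₁ = 11.2/17.0 = 0.6588, W₁ = 1/(17.0-11.2) = 0.1724
System 2: ρ₂ = 11.2/21.2 = 0.5283, W₂ = 1/(21.2-11.2) = 0.1000
Improvement: (W₁-W₂)/W₁ = (0.1724-0.1000)/0.1724 = 42.00%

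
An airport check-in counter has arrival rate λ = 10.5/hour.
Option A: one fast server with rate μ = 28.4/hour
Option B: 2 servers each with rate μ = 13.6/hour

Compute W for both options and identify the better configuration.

Option A: single server μ = 28.4 (M/M/1)
  ρ_A = 10.5/28.4 = 0.3697
  W_A = 1/(μ-λ) = 1/(28.4-10.5) = 1/17.90 = 0.05587

Option B: 2 servers μ = 13.6 (M/M/2)
  ρ_B = λ/(cμ) = 10.5/(2×13.6) = 0.3860
  Offered load a = λ/μ = cρ = 10.5/13.6 = 0.7721
  P₀ = [ Σₙ₌₀^1 aⁿ/n! + a^2/(2!(1-ρ)) ]⁻¹
  Σ = a^0/0! + a^1/1! = 1.0000 + 0.7721 = 1.7721
  a^2/(2!(1-ρ)) = 0.5961/(2 × 0.6140) = 0.4854
  P₀ = 1/(1.7721 + 0.4854) = 0.4430
  Lq = P₀·a^2·ρ / (2!(1-ρ)²) = 0.4430 × 0.5961 × 0.3860 / (2 × 0.3770) = 0.1352
  Wq_B = Lq/λ = 0.1352/10.5 = 0.01288
  W_B = Wq_B + 1/μ = 0.01288 + 0.07353 = 0.08641

Since W_A = 0.05587 < W_B = 0.08641, Option A (single fast server) has the shorter time in system.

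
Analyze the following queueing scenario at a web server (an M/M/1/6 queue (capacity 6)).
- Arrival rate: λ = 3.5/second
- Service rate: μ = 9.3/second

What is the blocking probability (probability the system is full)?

ρ = λ/μ = 3.5/9.3 = 0.376344
P₀ = (1-ρ)/(1-ρ^(K+1)) = (1-0.376344)/(1-0.376344^7) = 0.62366/0.99893 = 0.6243
P_K = P₀×ρ^K = 0.6243 × 0.376344^6 = 0.6243 × 0.002841 = 0.001774
Blocking probability = 0.18%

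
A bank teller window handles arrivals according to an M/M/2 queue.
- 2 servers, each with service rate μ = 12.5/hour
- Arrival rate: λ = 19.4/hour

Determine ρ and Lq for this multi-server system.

Traffic intensity: ρ = λ/(cμ) = 19.4/(2×12.5) = 0.7760
Since ρ = 0.7760 < 1, system is stable.
Offered load a = λ/μ = cρ = 19.4/12.5 = 1.5520
P₀ = [ Σₙ₌₀^1 aⁿ/n! + a^2/(2!(1-ρ)) ]⁻¹
Σ = a^0/0! + a^1/1! = 1.0000 + 1.5520 = 2.5520
a^2/(2!(1-ρ)) = 2.4087/(2 × 0.2240) = 5.3766
P₀ = 1/(2.5520 + 5.3766) = 0.1261
Lq = P₀·a^2·ρ / (2!(1-ρ)²) = 0.126126 × 2.40870 × 0.776000 / (2 × 0.0501760) = 2.3492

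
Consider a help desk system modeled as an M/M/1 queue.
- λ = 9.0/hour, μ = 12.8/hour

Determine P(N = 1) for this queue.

ρ = λ/μ = 9.0/12.8 = 0.70312
P(n) = (1-ρ)ρⁿ
P(1) = (1-0.70312) × 0.70312^1
P(1) = 0.29688 × 0.70312
P(1) = 0.2087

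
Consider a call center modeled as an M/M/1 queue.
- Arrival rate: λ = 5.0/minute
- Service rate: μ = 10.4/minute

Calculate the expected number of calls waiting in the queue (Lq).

ρ = λ/μ = 5.0/10.4 = 0.4808
For M/M/1: Lq = λ²/(μ(μ-λ))
Lq = 25.00/(10.4 × 5.40)
Lq = 0.4452 calls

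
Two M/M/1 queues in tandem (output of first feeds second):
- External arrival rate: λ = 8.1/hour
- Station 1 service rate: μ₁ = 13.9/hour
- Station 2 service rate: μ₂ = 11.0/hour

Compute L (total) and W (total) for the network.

By Jackson's theorem, each station behaves as independent M/M/1.
Station 1: ρ₁ = 8.1/13.9 = 0.5827, L₁ = ρ₁/(1-ρ₁) = λ/(μ₁-λ) = 8.1/5.80 = 1.3966
Station 2: ρ₂ = 8.1/11.0 = 0.7364, L₂ = ρ₂/(1-ρ₂) = λ/(μ₂-λ) = 8.1/2.90 = 2.7931
Total: L = L₁ + L₂ = 1.3966 + 2.7931 = 4.1897
W = L/λ = 4.1897/8.1 = 0.5172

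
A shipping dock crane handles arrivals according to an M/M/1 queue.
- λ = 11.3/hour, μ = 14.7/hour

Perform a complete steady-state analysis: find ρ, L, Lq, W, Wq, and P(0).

Step 1: ρ = λ/μ = 11.3/14.7 = 0.7687
Step 2: L = λ/(μ-λ) = 11.3/3.40 = 3.3235
Step 3: Lq = λ²/(μ(μ-λ)) = 127.69/(14.7×3.40) = 2.5548
Step 4: W = 1/(μ-λ) = 1/3.40 = 0.294118
Step 5: Wq = λ/(μ(μ-λ)) = 11.3/(14.7×3.40) = 0.2261
Step 6: P(0) = 1-ρ = 0.2313
Verify: L = λW = 11.3×0.294118 = 3.3235 ✔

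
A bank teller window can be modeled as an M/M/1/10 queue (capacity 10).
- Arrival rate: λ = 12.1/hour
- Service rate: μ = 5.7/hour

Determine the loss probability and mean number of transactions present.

ρ = λ/μ = 12.1/5.7 = 2.1228
P₀ = (1-ρ)/(1-ρ^(K+1)) = (1-2.1228)/(1-2.1228^11) = -1.1228/-3943.5718 = 0.0002847
P_K = P₀×ρ^K = 0.00028472 × 2.1228^10 = 0.00028472 × 1858.1929 = 0.5291
Blocking probability P_10 = 0.5291 (52.91%)
L = ρ[1 - (K+1)ρ^K + Kρ^(K+1)] / [(1-ρ)(1-ρ^(K+1))]
L = 2.1228 × (1 - 11×1858.1929 + 10×3944.5718) / ((1 - 2.1228) × (1 - 3944.5718)) = 9.1122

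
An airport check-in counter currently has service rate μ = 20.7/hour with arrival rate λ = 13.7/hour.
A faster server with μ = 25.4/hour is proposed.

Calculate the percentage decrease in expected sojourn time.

System 1: ρ₁ = 13.7/20.7 = 0.6618, W₁ = 1/(20.7-13.7) = 0.14286
System 2: ρ₂ = 13.7/25.4 = 0.5394, W₂ = 1/(25.4-13.7) = 0.085470
Improvement: (W₁-W₂)/W₁ = (0.14286-0.085470)/0.14286 = 40.17%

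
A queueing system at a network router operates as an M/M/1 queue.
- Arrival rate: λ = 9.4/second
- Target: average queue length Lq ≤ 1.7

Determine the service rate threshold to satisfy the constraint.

For M/M/1: Lq = λ²/(μ(μ-λ))
Need Lq ≤ 1.7, i.e. μ(μ-λ) ≥ λ²/1.7
μ² - 9.4μ - 88.36/1.7 ≥ 0  →  μ² - 9.4μ - 51.97647 ≥ 0
Quadratic formula (positive root): μ = [λ + √(λ² + 4×51.97647)]/2
Discriminant: 88.36 + 4×51.97647 = 296.2659, √296.2659 = 17.2124
μ ≥ (9.4 + 17.2124)/2 = 13.3062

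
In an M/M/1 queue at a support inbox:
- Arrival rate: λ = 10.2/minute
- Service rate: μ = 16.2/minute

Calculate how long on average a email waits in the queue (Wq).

First, compute utilization: ρ = λ/μ = 10.2/16.2 = 0.6296
For M/M/1: Wq = λ/(μ(μ-λ))
Wq = 10.2/(16.2 × (16.2-10.2))
Wq = 10.2/(16.2 × 6.00)
Wq = 0.1049 minutes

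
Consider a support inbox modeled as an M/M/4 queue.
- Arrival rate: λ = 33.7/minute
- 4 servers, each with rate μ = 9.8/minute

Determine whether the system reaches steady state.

Stability requires ρ = λ/(cμ) < 1
ρ = 33.7/(4 × 9.8) = 33.7/39.20 = 0.8597
Since 0.8597 < 1, the system is STABLE.
The servers are busy 85.97% of the time.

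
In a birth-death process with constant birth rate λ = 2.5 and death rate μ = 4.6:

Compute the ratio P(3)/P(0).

For constant rates: P(n)/P(0) = (λ/μ)^n
P(3)/P(0) = (2.5/4.6)^3 = 0.5435^3 = 0.1605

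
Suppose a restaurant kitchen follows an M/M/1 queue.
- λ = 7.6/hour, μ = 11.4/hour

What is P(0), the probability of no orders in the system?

ρ = λ/μ = 7.6/11.4 = 0.6667
P(0) = 1 - ρ = 1 - 0.6667 = 0.3333
The server is idle 33.33% of the time.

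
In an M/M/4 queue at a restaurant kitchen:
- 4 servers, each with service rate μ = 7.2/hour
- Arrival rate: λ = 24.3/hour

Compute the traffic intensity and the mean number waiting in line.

Traffic intensity: ρ = λ/(cμ) = 24.3/(4×7.2) = 0.8438
Since ρ = 0.8438 < 1, system is stable.
Offered load a = λ/μ = cρ = 24.3/7.2 = 3.3750
P₀ = [ Σₙ₌₀^3 aⁿ/n! + a^4/(4!(1-ρ)) ]⁻¹
Σ = a^0/0! + a^1/1! + a^2/2! + a^3/3! = 1.0000 + 3.3750 + 5.6953 + 6.4072 = 16.4775
a^4/(4!(1-ρ)) = 129.7463/(24 × 0.15625) = 34.5990
P₀ = 1/(16.4775 + 34.5990) = 0.01958
Lq = P₀·a^4·ρ / (4!(1-ρ)²) = 0.019578 × 129.7463 × 0.84375 / (24 × 0.024414) = 3.6579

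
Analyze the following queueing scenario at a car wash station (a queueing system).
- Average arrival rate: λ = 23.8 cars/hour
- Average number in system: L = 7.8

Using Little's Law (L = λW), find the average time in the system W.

Little's Law: L = λW, so W = L/λ
W = 7.8/23.8 = 0.3277 hours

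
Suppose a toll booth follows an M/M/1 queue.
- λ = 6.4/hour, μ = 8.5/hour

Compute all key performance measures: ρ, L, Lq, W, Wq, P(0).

Step 1: ρ = λ/μ = 6.4/8.5 = 0.7529
Step 2: L = λ/(μ-λ) = 6.4/2.10 = 3.0476
Step 3: Lq = λ²/(μ(μ-λ)) = 40.96/(8.5×2.10) = 2.2947
Step 4: W = 1/(μ-λ) = 1/2.10 = 0.47619
Step 5: Wq = λ/(μ(μ-λ)) = 6.4/(8.5×2.10) = 0.3585
Step 6: P(0) = 1-ρ = 0.2471
Verify: L = λW = 6.4×0.47619 = 3.0476 ✔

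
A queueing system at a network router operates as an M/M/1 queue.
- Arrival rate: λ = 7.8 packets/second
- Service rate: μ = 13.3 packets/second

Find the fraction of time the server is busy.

Server utilization: ρ = λ/μ
ρ = 7.8/13.3 = 0.5865
The server is busy 58.65% of the time.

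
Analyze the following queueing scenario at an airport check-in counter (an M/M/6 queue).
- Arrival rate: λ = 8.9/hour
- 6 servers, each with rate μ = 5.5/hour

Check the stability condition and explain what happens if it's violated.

Stability requires ρ = λ/(cμ) < 1
ρ = 8.9/(6 × 5.5) = 8.9/33.00 = 0.2697
Since 0.2697 < 1, the system is STABLE.
The servers are busy 26.97% of the time.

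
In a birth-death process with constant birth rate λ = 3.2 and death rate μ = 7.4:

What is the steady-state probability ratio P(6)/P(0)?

For constant rates: P(n)/P(0) = (λ/μ)^n
P(6)/P(0) = (3.2/7.4)^6 = 0.43243^6 = 0.006539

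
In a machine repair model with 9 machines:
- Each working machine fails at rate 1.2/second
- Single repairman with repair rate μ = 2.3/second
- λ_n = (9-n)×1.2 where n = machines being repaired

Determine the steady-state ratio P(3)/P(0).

P(3)/P(0) = ∏_{i=0}^{3-1} λ_i/μ_{i+1}
= (9-0)×1.2/2.3 × (9-1)×1.2/2.3 × (9-2)×1.2/2.3
= 71.5798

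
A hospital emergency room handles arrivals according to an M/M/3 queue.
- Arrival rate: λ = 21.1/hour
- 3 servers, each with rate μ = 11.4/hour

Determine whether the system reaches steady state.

Stability requires ρ = λ/(cμ) < 1
ρ = 21.1/(3 × 11.4) = 21.1/34.20 = 0.6170
Since 0.6170 < 1, the system is STABLE.
The servers are busy 61.70% of the time.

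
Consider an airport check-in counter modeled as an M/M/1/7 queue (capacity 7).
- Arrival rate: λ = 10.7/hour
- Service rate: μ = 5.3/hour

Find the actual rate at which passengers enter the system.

ρ = λ/μ = 10.7/5.3 = 2.0189
P₀ = (1-ρ)/(1-ρ^(K+1)) = (1-2.0189)/(1-2.0189^8) = -1.0189/-275.0060 = 0.003705
P_K = P₀×ρ^K = 0.003705 × 2.0189^7 = 0.003705 × 136.7111 = 0.5065
λ_eff = λ(1-P_K) = 10.7 × (1 - 0.506508) = 10.7 × 0.4935 = 5.2804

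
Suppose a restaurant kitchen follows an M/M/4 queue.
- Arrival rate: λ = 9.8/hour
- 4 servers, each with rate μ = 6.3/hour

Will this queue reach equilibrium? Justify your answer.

Stability requires ρ = λ/(cμ) < 1
ρ = 9.8/(4 × 6.3) = 9.8/25.20 = 0.3889
Since 0.3889 < 1, the system is STABLE.
The servers are busy 38.89% of the time.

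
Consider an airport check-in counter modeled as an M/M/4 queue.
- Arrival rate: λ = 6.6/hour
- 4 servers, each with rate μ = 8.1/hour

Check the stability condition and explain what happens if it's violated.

Stability requires ρ = λ/(cμ) < 1
ρ = 6.6/(4 × 8.1) = 6.6/32.40 = 0.2037
Since 0.2037 < 1, the system is STABLE.
The servers are busy 20.37% of the time.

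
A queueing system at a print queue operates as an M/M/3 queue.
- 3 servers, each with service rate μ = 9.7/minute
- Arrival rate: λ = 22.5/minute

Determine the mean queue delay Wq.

Traffic intensity: ρ = λ/(cμ) = 22.5/(3×9.7) = 0.7732
Since ρ = 0.7732 < 1, system is stable.
Offered load a = λ/μ = cρ = 22.5/9.7 = 2.3196
P₀ = [ Σₙ₌₀^2 aⁿ/n! + a^3/(3!(1-ρ)) ]⁻¹
Σ = a^0/0! + a^1/1! + a^2/2! = 1.0000 + 2.3196 + 2.6902 = 6.0098
a^3/(3!(1-ρ)) = 12.4805/(6 × 0.226804) = 9.1713
P₀ = 1/(6.0098 + 9.1713) = 0.06587
Lq = P₀·a^3·ρ / (3!(1-ρ)²) = 0.06587 × 12.4805 × 0.7732 / (6 × 0.05144) = 2.0595
Wq = Lq/λ = 2.0595/22.5 = 0.09153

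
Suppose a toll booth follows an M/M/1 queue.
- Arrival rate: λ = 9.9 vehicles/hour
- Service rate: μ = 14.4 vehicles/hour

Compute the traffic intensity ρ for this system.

Server utilization: ρ = λ/μ
ρ = 9.9/14.4 = 0.6875
The server is busy 68.75% of the time.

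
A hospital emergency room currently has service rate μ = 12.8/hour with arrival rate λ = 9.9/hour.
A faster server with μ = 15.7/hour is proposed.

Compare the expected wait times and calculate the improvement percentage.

System 1: ρ₁ = 9.9/12.8 = 0.7734, W₁ = 1/(12.8-9.9) = 0.3448
System 2: ρ₂ = 9.9/15.7 = 0.6306, W₂ = 1/(15.7-9.9) = 0.1724
Improvement: (W₁-W₂)/W₁ = (0.3448-0.1724)/0.3448 = 50.00%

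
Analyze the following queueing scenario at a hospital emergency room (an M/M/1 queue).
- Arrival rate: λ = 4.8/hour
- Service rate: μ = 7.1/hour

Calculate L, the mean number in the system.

ρ = λ/μ = 4.8/7.1 = 0.6761
For M/M/1: L = λ/(μ-λ)
L = 4.8/(7.1-4.8) = 4.8/2.30
L = 2.0870 patients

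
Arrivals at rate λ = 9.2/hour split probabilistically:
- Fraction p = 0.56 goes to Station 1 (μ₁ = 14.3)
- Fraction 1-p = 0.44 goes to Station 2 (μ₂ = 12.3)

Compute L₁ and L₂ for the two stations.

Effective rates: λ₁ = 9.2×0.56 = 5.152, λ₂ = 9.2×0.44 = 4.048
Station 1: ρ₁ = 5.152/14.3 = 0.3603, L₁ = ρ₁/(1-ρ₁) = 0.3603/(1-0.3603) = 0.5632
Station 2: ρ₂ = 4.048/12.3 = 0.3291, L₂ = ρ₂/(1-ρ₂) = 0.3291/(1-0.3291) = 0.4905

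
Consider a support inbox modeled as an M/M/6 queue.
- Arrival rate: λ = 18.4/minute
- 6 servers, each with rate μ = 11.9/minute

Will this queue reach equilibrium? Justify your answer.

Stability requires ρ = λ/(cμ) < 1
ρ = 18.4/(6 × 11.9) = 18.4/71.40 = 0.2577
Since 0.2577 < 1, the system is STABLE.
The servers are busy 25.77% of the time.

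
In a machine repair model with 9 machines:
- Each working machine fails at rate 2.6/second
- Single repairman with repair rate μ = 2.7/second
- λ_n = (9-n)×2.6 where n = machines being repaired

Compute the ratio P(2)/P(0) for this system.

P(2)/P(0) = ∏_{i=0}^{2-1} λ_i/μ_{i+1}
= (9-0)×2.6/2.7 × (9-1)×2.6/2.7
= 66.7654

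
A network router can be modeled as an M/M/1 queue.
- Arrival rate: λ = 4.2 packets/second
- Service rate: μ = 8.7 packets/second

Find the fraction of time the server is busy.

Server utilization: ρ = λ/μ
ρ = 4.2/8.7 = 0.4828
The server is busy 48.28% of the time.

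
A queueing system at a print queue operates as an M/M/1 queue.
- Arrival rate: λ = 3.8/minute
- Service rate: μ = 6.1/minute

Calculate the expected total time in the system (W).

First, compute utilization: ρ = λ/μ = 3.8/6.1 = 0.6230
For M/M/1: W = 1/(μ-λ)
W = 1/(6.1-3.8) = 1/2.30
W = 0.4348 minutes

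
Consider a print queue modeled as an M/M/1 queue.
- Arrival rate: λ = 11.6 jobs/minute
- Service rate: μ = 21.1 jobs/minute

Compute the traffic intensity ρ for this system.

Server utilization: ρ = λ/μ
ρ = 11.6/21.1 = 0.5498
The server is busy 54.98% of the time.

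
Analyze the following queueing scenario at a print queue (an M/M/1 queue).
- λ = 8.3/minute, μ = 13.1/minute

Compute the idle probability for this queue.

ρ = λ/μ = 8.3/13.1 = 0.6336
P(0) = 1 - ρ = 1 - 0.6336 = 0.3664
The server is idle 36.64% of the time.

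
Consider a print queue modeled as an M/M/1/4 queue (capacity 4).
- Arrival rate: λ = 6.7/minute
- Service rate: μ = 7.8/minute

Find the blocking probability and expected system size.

ρ = λ/μ = 6.7/7.8 = 0.8590
P₀ = (1-ρ)/(1-ρ^(K+1)) = (1-0.8590)/(1-0.8590^5) = 0.1410/0.5323 = 0.2649
P_K = P₀×ρ^K = 0.2649 × 0.8590^4 = 0.2649 × 0.5445 = 0.1442
Blocking probability P_4 = 0.1442 (14.42%)
L = ρ[1 - (K+1)ρ^K + Kρ^(K+1)] / [(1-ρ)(1-ρ^(K+1))]
L = 0.8590 × (1 - 5×0.54447 + 4×0.46770) / ((1 - 0.8590) × (1 - 0.46770)) = 1.6990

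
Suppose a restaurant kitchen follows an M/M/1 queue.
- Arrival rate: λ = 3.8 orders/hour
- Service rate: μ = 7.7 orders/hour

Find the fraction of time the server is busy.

Server utilization: ρ = λ/μ
ρ = 3.8/7.7 = 0.4935
The server is busy 49.35% of the time.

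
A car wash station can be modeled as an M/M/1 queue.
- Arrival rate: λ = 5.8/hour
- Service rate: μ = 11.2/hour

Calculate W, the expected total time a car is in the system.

First, compute utilization: ρ = λ/μ = 5.8/11.2 = 0.5179
For M/M/1: W = 1/(μ-λ)
W = 1/(11.2-5.8) = 1/5.40
W = 0.1852 hours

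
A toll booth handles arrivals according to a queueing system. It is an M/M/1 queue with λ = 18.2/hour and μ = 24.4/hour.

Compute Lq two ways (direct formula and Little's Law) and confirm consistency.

Method 1 (direct): Lq = λ²/(μ(μ-λ)) = 331.24/(24.4 × 6.20) = 2.1896

Method 2 (Little's Law):
W = 1/(μ-λ) = 1/6.20 = 0.16129
Wq = W - 1/μ = 0.16129 - 0.040984 = 0.12031
Lq = λWq = 18.2 × 0.12031 = 2.1896 ✔ (matches Method 1)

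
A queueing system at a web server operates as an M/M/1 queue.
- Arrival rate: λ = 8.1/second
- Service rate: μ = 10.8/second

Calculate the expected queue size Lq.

ρ = λ/μ = 8.1/10.8 = 0.7500
For M/M/1: Lq = λ²/(μ(μ-λ))
Lq = 65.61/(10.8 × 2.70)
Lq = 2.2500 requests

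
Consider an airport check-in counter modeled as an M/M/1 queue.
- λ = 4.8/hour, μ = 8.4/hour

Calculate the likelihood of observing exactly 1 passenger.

ρ = λ/μ = 4.8/8.4 = 0.5714
P(n) = (1-ρ)ρⁿ
P(1) = (1-0.5714) × 0.5714^1
P(1) = 0.4286 × 0.5714
P(1) = 0.2449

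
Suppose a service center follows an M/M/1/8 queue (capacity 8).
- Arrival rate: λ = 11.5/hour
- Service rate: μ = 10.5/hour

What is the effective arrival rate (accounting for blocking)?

ρ = λ/μ = 11.5/10.5 = 1.09524
P₀ = (1-ρ)/(1-ρ^(K+1)) = (1-1.09524)/(1-1.09524^9) = -0.09524/-1.2677 = 0.07513
P_K = P₀×ρ^K = 0.07513 × 1.09524^8 = 0.07513 × 2.0705 = 0.1556
λ_eff = λ(1-P_K) = 11.5 × (1 - 0.155553) = 11.5 × 0.844447 = 9.7111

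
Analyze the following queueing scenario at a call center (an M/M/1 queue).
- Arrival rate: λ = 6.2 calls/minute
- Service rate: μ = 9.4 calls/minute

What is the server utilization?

Server utilization: ρ = λ/μ
ρ = 6.2/9.4 = 0.6596
The server is busy 65.96% of the time.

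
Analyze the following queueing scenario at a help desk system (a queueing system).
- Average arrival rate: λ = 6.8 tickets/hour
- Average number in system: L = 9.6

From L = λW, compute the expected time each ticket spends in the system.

Little's Law: L = λW, so W = L/λ
W = 9.6/6.8 = 1.4118 hours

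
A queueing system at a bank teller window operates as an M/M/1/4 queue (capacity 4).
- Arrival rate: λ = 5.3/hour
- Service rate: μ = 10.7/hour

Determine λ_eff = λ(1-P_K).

ρ = λ/μ = 5.3/10.7 = 0.4953
P₀ = (1-ρ)/(1-ρ^(K+1)) = (1-0.4953)/(1-0.4953^5) = 0.5047/0.9702 = 0.5202
P_K = P₀×ρ^K = 0.5202 × 0.4953^4 = 0.5202 × 0.06018 = 0.03131
λ_eff = λ(1-P_K) = 5.3 × (1 - 0.031313) = 5.3 × 0.968687 = 5.1340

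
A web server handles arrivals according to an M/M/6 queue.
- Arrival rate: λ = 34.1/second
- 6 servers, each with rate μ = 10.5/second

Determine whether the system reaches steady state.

Stability requires ρ = λ/(cμ) < 1
ρ = 34.1/(6 × 10.5) = 34.1/63.00 = 0.5413
Since 0.5413 < 1, the system is STABLE.
The servers are busy 54.13% of the time.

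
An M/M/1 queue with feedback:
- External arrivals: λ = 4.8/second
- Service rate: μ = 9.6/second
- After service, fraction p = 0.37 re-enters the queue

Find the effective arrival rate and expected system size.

Effective arrival rate: λ_eff = λ/(1-p) = 4.8/(1-0.37) = 4.8/0.63 = 7.61905
ρ = λ_eff/μ = 7.61905/9.6 = 0.793651
L = ρ/(1-ρ) = 0.793651/(1-0.793651) = 3.8462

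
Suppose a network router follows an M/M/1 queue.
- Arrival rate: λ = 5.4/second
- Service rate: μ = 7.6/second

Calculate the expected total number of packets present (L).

ρ = λ/μ = 5.4/7.6 = 0.7105
For M/M/1: L = λ/(μ-λ)
L = 5.4/(7.6-5.4) = 5.4/2.20
L = 2.4545 packets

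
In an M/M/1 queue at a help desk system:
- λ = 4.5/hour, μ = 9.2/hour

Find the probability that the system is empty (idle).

ρ = λ/μ = 4.5/9.2 = 0.4891
P(0) = 1 - ρ = 1 - 0.4891 = 0.5109
The server is idle 51.09% of the time.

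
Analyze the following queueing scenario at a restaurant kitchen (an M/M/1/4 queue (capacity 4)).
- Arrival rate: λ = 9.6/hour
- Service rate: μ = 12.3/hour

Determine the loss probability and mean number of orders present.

ρ = λ/μ = 9.6/12.3 = 0.7805
P₀ = (1-ρ)/(1-ρ^(K+1)) = (1-0.7805)/(1-0.7805^5) = 0.2195/0.7104 = 0.3090
P_K = P₀×ρ^K = 0.3090 × 0.7805^4 = 0.3090 × 0.3711 = 0.1147
Blocking probability P_4 = 0.1147 (11.47%)
L = ρ[1 - (K+1)ρ^K + Kρ^(K+1)] / [(1-ρ)(1-ρ^(K+1))]
L = 0.7805 × (1 - 5×0.371101 + 4×0.289644) / ((1 - 0.7805) × (1 - 0.289644)) = 1.5171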